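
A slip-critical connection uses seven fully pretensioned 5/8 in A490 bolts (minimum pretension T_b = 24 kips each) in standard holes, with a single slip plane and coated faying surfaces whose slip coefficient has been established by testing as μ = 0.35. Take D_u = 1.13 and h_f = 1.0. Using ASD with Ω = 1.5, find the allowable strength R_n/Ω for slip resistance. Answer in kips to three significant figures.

R_n = μ · D_u · h_f · T_b · n_s · n_b = 0.35 × 1.13 × 1.0 × 24 × 1 × 7 = 66.44 kips.
Allowable strength R_n/Ω = 66.44 / 1.5 = 44.3 kips.

44.3 kips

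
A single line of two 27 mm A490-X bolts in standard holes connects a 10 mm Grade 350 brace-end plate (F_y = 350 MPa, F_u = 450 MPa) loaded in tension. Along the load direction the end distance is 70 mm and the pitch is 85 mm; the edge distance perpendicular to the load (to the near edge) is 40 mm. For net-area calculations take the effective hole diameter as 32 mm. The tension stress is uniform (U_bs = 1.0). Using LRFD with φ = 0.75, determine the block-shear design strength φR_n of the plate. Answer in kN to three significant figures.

Shear plane L_v = 70 + 1·85 = 155 mm; A_gv = 155 × 10 = 1550 mm².
A_nv = (155 − 1.5·32) × 10 = 1070 mm².
A_nt = (40 − 0.5·32) × 10 = 240 mm².
0.6 F_u A_nv = 288.9 kN; 0.6 F_y A_gv = 325.5 kN → shear rupture governs the shear term.
R_n = 288.9 + 1.0 × 450 × 240 / 1000 = 396.9 kN.
Design strength φR_n = 0.75 × 396.9 = 298 kN.

298 kN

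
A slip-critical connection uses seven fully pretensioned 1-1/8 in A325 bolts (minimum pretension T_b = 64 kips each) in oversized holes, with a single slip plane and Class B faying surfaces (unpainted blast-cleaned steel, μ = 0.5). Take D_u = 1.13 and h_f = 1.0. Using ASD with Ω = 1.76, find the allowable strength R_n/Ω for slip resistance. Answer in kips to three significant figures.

144 kips

R_n = μ · D_u · h_f · T_b · n_s · n_b = 0.5 × 1.13 × 1.0 × 64 × 1 × 7 = 253.1 kips.
Allowable strength R_n/Ω = 253.1 / 1.76 = 144 kips.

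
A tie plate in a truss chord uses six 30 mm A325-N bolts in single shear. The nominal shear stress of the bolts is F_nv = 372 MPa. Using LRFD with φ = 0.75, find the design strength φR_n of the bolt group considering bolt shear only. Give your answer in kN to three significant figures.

1180 kN

A_b = π × 30² / 4 = 706.9 mm².
R_n = F_nv · A_b · n · n_s = 372 × 706.9 × 6 × 1 / 1000 = 1578 kN.
Design strength φR_n = 0.75 × 1578 = 1180 kN.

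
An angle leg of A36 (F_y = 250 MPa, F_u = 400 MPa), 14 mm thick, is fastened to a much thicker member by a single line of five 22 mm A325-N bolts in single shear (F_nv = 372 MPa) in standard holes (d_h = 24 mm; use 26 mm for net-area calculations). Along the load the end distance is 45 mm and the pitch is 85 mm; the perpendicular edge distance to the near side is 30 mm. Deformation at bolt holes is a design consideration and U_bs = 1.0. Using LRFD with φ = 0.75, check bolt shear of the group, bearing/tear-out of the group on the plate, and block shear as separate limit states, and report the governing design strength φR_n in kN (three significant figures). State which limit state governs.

Bolt shear: A_b = π·22²/4 = 380.1 mm²; R_n = 372 × 380.1 × 5 × 1 / 1000 = 707 kN → 0.75 × 707 = 530 kN.
Bearing: edge l_c = 33, r_n = 221.8 kN; interior l_c = 61, r_n = 295.7 kN; R_n = 221.8 + 4·295.7 = 1404 kN → 1050 kN.
Block shear: A_gv = 5390, A_nv = 3752, A_nt = 238 mm²; R_n = min(0.6F_uA_nv, 0.6F_yA_gv) + U_bs·F_u·A_nt = 903.7 kN → 678 kN.
Bolt shear governs: 530 kN.

530 kN (bolt shear governs)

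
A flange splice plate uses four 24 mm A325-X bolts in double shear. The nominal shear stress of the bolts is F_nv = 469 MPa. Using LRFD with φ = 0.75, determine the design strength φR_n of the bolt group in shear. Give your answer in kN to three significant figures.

1270 kN

A_b = π × 24² / 4 = 452.4 mm².
R_n = F_nv · A_b · n · n_s = 469 × 452.4 × 4 × 2 / 1000 = 1697 kN.
Design strength φR_n = 0.75 × 1697 = 1270 kN.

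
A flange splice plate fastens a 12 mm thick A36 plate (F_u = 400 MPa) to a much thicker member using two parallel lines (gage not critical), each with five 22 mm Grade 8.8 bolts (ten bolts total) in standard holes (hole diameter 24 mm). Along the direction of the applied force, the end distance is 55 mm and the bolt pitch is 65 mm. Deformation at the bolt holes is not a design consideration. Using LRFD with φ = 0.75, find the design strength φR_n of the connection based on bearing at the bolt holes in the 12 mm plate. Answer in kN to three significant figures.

2240 kN

Per bolt r_n = 1.5 l_c t F_u ≤ 3.0 d t F_u; upper limit = 3.0 × 22 × 12 × 400 / 1000 = 316.8 kN.
Edge bolt: l_c = 55 − 24/2 = 43 mm → 1.5 × 43 × 12 × 400 / 1000 = 309.6 → r_n = 309.6 kN.
Interior bolts: l_c = 65 − 24 = 41 mm → 1.5 × 41 × 12 × 400 / 1000 = 295.2 → r_n = 295.2 kN.
R_n = 2 × 309.6 + 8 × 295.2 = 2981 kN.
Design strength φR_n = 0.75 × 2981 = 2240 kN.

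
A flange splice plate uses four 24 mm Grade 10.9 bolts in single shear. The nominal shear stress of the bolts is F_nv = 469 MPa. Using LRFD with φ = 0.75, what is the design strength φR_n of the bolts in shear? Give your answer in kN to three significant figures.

A_b = π × 24² / 4 = 452.4 mm².
R_n = F_nv · A_b · n · n_s = 469 × 452.4 × 4 × 1 / 1000 = 848.7 kN.
Design strength φR_n = 0.75 × 848.7 = 637 kN.

637 kN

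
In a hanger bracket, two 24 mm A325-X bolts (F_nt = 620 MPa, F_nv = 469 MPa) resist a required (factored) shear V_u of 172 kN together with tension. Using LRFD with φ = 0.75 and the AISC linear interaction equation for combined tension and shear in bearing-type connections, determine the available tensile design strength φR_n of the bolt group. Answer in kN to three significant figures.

A_b = π·24²/4 = 452.4 mm²; f_rv = 172 × 1000 / (2 × 452.4) = 190.1 MPa.
F'_nt = 1.3 F_nt − (F_nt / φF_nv) f_rv = 1.3·620 − (620/(0.75·469))·190.1 = 470.9 MPa, capped at F_nt → F'_nt = 470.9 MPa.
R_n = F'_nt · A_b · n = 470.9 × 452.4 × 2 / 1000 = 426.1 kN.
Design strength φR_n = 0.75 × 426.1 = 320 kN.

320 kN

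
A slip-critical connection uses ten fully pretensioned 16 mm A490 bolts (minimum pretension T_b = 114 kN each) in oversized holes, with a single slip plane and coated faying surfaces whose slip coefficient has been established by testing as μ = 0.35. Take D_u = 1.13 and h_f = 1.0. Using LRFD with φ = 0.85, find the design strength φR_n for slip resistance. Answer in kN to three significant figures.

383 kN

R_n = μ · D_u · h_f · T_b · n_s · n_b = 0.35 × 1.13 × 1.0 × 114 × 1 × 10 = 450.9 kN.
Design strength φR_n = 0.85 × 450.9 = 383 kN.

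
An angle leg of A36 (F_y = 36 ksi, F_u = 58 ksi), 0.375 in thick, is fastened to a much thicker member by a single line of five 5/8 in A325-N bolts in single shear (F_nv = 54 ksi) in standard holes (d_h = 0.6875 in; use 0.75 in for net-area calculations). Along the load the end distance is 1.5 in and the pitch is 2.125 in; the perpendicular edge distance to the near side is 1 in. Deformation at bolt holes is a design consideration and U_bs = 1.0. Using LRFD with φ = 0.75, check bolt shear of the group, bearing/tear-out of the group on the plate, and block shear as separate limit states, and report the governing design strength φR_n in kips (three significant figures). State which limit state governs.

Bolt shear: A_b = π·0.625²/4 = 0.3068 in²; R_n = 54 × 0.3068 × 5 × 1 = 82.83 kips → 0.75 × 82.83 = 62.1 kips.
Bearing: edge l_c = 1.156, r_n = 30.18 kips; interior l_c = 1.438, r_n = 32.62 kips; R_n = 30.18 + 4·32.62 = 160.7 kips → 121 kips.
Block shear: A_gv = 3.75, A_nv = 2.484, A_nt = 0.2344 in²; R_n = min(0.6F_uA_nv, 0.6F_yA_gv) + U_bs·F_u·A_nt = 94.59 kips → 70.9 kips.
Bolt shear governs: 62.1 kips.

62.1 kips (bolt shear governs)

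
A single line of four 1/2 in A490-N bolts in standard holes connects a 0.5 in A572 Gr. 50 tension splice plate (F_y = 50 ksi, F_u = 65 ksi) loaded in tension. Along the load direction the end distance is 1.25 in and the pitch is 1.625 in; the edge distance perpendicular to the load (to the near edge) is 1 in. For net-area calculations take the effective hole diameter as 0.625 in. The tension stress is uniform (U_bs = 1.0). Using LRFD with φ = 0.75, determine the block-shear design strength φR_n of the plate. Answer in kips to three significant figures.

Shear plane L_v = 1.25 + 3·1.625 = 6.125 in; A_gv = 6.125 × 0.5 = 3.062 in².
A_nv = (6.125 − 3.5·0.625) × 0.5 = 1.969 in².
A_nt = (1 − 0.5·0.625) × 0.5 = 0.3438 in².
0.6 F_u A_nv = 76.78 kips; 0.6 F_y A_gv = 91.88 kips → shear rupture governs the shear term.
R_n = 76.78 + 1.0 × 65 × 0.3438 = 99.12 kips.
Design strength φR_n = 0.75 × 99.12 = 74.3 kips.

74.3 kips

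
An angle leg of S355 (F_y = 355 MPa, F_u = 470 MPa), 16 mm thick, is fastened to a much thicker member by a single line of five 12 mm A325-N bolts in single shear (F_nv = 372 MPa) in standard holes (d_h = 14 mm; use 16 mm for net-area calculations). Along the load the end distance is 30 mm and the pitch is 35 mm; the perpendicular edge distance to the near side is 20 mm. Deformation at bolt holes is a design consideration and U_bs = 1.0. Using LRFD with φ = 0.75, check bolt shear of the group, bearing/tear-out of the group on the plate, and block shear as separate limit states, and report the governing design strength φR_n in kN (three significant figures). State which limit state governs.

158 kN (bolt shear governs)

Bolt shear: A_b = π·12²/4 = 113.1 mm²; R_n = 372 × 113.1 × 5 × 1 / 1000 = 210.4 kN → 0.75 × 210.4 = 158 kN.
Bearing: edge l_c = 23, r_n = 207.6 kN; interior l_c = 21, r_n = 189.5 kN; R_n = 207.6 + 4·189.5 = 965.6 kN → 724 kN.
Block shear: A_gv = 2720, A_nv = 1568, A_nt = 192 mm²; R_n = min(0.6F_uA_nv, 0.6F_yA_gv) + U_bs·F_u·A_nt = 532.4 kN → 399 kN.
Bolt shear governs: 158 kN.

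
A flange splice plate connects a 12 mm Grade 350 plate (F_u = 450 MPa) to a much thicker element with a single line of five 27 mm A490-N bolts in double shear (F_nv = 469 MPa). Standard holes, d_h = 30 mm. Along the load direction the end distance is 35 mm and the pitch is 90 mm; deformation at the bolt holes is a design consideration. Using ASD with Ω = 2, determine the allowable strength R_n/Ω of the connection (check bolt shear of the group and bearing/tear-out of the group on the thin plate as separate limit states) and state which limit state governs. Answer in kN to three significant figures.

765 kN (bearing governs)

Bolt shear: A_b = π·27²/4 = 572.6 mm²; R_n = 469 × 572.6 × 5 × 2 / 1000 = 2685 kN → 2685 / 2 = 1340 kN.
Bearing (1.2 l_c t F_u ≤ 2.4 d t F_u): upper limit = 2.4·27·12·450 / 1000 = 349.9 kN.
  Edge l_c = 35 − 30/2 = 20 → r_n = 129.6 kN; interior l_c = 90 − 30 = 60 → r_n = 349.9 kN.
  R_n,bearing = 1·129.6 + 4·349.9 = 1529 kN → 1529 / 2 = 765 kN.
Bearing governs: 765 kN.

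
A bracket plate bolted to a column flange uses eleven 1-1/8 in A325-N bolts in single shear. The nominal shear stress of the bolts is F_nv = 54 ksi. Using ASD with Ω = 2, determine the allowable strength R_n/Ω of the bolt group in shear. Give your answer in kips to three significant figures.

A_b = π × 1.125² / 4 = 0.994 in².
R_n = F_nv · A_b · n · n_s = 54 × 0.994 × 11 × 1 = 590.4 kips.
Allowable strength R_n/Ω = 590.4 / 2 = 295 kips.

295 kips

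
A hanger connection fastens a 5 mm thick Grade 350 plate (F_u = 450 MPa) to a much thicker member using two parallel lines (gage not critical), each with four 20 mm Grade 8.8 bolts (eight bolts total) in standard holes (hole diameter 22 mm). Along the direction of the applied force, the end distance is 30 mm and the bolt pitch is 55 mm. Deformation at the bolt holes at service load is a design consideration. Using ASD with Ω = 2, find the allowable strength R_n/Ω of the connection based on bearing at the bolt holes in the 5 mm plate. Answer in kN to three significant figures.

Per bolt r_n = 1.2 l_c t F_u ≤ 2.4 d t F_u; upper limit = 2.4 × 20 × 5 × 450 / 1000 = 108 kN.
Edge bolt: l_c = 30 − 22/2 = 19 mm → 1.2 × 19 × 5 × 450 / 1000 = 51.3 → r_n = 51.3 kN.
Interior bolts: l_c = 55 − 22 = 33 mm → 1.2 × 33 × 5 × 450 / 1000 = 89.1 → r_n = 89.1 kN.
R_n = 2 × 51.3 + 6 × 89.1 = 637.2 kN.
Allowable strength R_n/Ω = 637.2 / 2 = 319 kN.

319 kN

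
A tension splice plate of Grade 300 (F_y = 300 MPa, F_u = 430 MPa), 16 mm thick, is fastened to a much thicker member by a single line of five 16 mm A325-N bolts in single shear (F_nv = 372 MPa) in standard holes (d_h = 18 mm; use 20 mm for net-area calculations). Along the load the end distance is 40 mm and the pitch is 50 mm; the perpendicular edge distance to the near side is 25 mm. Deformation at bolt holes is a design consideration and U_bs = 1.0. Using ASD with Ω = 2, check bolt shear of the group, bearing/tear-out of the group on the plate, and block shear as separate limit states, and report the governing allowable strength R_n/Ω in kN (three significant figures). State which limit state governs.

187 kN (bolt shear governs)

Bolt shear: A_b = π·16²/4 = 201.1 mm²; R_n = 372 × 201.1 × 5 × 1 / 1000 = 374 kN → 374 / 2 = 187 kN.
Bearing: edge l_c = 31, r_n = 255.9 kN; interior l_c = 32, r_n = 264.2 kN; R_n = 255.9 + 4·264.2 = 1313 kN → 656 kN.
Block shear: A_gv = 3840, A_nv = 2400, A_nt = 240 mm²; R_n = min(0.6F_uA_nv, 0.6F_yA_gv) + U_bs·F_u·A_nt = 722.4 kN → 361 kN.
Bolt shear governs: 187 kN.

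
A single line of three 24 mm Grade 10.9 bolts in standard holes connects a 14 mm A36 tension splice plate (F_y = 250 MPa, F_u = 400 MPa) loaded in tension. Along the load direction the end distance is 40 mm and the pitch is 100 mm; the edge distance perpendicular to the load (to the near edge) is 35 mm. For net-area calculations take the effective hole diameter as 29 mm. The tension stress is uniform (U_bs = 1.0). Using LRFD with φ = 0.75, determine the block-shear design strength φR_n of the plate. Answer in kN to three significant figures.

Shear plane L_v = 40 + 2·100 = 240 mm; A_gv = 240 × 14 = 3360 mm².
A_nv = (240 − 2.5·29) × 14 = 2345 mm².
A_nt = (35 − 0.5·29) × 14 = 287 mm².
0.6 F_u A_nv = 562.8 kN; 0.6 F_y A_gv = 504 kN → shear yielding governs the shear term.
R_n = 504 + 1.0 × 400 × 287 / 1000 = 618.8 kN.
Design strength φR_n = 0.75 × 618.8 = 464 kN.

464 kN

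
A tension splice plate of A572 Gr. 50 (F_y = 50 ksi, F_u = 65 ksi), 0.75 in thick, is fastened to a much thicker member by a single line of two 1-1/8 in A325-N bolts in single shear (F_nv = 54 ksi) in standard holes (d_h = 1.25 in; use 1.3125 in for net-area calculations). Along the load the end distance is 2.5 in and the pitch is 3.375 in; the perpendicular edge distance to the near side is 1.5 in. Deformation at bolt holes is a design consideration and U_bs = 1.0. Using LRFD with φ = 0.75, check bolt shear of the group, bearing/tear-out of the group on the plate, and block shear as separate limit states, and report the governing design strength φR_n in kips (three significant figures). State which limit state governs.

80.5 kips (bolt shear governs)

Bolt shear: A_b = π·1.125²/4 = 0.994 in²; R_n = 54 × 0.994 × 2 × 1 = 107.4 kips → 0.75 × 107.4 = 80.5 kips.
Bearing: edge l_c = 1.875, r_n = 109.7 kips; interior l_c = 2.125, r_n = 124.3 kips; R_n = 109.7 + 1·124.3 = 234 kips → 176 kips.
Block shear: A_gv = 4.406, A_nv = 2.93, A_nt = 0.6328 in²; R_n = min(0.6F_uA_nv, 0.6F_yA_gv) + U_bs·F_u·A_nt = 155.4 kips → 117 kips.
Bolt shear governs: 80.5 kips.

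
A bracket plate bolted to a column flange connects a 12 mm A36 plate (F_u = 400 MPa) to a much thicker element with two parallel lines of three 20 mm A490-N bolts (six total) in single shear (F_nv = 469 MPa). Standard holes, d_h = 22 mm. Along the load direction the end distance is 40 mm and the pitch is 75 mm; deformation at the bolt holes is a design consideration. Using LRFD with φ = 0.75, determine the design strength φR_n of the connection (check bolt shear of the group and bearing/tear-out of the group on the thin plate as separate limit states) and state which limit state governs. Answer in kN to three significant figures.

Bolt shear: A_b = π·20²/4 = 314.2 mm²; R_n = 469 × 314.2 × 6 × 1 / 1000 = 884 kN → 0.75 × 884 = 663 kN.
Bearing (1.2 l_c t F_u ≤ 2.4 d t F_u): upper limit = 2.4·20·12·400 / 1000 = 230.4 kN.
  Edge l_c = 40 − 22/2 = 29 → r_n = 167 kN; interior l_c = 75 − 22 = 53 → r_n = 230.4 kN.
  R_n,bearing = 2·167 + 4·230.4 = 1256 kN → 0.75 × 1256 = 942 kN.
Bolt shear governs: 663 kN.

663 kN (bolt shear governs)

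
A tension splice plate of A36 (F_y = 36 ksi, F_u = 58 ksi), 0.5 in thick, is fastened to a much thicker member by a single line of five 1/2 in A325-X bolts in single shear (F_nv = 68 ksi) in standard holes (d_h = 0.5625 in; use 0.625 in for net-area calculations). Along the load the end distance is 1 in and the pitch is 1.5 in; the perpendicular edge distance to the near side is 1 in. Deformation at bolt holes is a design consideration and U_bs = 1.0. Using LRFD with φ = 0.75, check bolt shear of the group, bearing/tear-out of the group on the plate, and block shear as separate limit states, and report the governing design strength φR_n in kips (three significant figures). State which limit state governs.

50.1 kips (bolt shear governs)

Bolt shear: A_b = π·0.5²/4 = 0.1963 in²; R_n = 68 × 0.1963 × 5 × 1 = 66.76 kips → 0.75 × 66.76 = 50.1 kips.
Bearing: edge l_c = 0.7188, r_n = 25.01 kips; interior l_c = 0.9375, r_n = 32.62 kips; R_n = 25.01 + 4·32.62 = 155.5 kips → 117 kips.
Block shear: A_gv = 3.5, A_nv = 2.094, A_nt = 0.3438 in²; R_n = min(0.6F_uA_nv, 0.6F_yA_gv) + U_bs·F_u·A_nt = 92.8 kips → 69.6 kips.
Bolt shear governs: 50.1 kips.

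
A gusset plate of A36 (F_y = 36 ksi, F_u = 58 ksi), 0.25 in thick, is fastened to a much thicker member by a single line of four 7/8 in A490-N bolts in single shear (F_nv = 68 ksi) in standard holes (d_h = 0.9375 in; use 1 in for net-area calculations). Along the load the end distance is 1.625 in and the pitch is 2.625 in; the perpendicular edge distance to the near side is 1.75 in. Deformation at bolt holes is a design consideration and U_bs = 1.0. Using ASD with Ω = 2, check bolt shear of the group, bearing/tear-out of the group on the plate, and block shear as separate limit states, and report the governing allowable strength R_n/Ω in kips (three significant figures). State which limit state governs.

Bolt shear: A_b = π·0.875²/4 = 0.6013 in²; R_n = 68 × 0.6013 × 4 × 1 = 163.6 kips → 163.6 / 2 = 81.8 kips.
Bearing: edge l_c = 1.156, r_n = 20.12 kips; interior l_c = 1.688, r_n = 29.36 kips; R_n = 20.12 + 3·29.36 = 108.2 kips → 54.1 kips.
Block shear: A_gv = 2.375, A_nv = 1.5, A_nt = 0.3125 in²; R_n = min(0.6F_uA_nv, 0.6F_yA_gv) + U_bs·F_u·A_nt = 69.42 kips → 34.7 kips.
Block shear governs: 34.7 kips.

34.7 kips (block shear governs)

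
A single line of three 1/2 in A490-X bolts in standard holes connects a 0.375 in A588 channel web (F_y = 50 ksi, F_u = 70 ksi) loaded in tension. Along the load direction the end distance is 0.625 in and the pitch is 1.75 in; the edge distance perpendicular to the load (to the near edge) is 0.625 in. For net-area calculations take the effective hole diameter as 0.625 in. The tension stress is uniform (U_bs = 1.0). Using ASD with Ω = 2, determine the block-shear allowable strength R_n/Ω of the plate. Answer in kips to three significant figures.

Shear plane L_v = 0.625 + 2·1.75 = 4.125 in; A_gv = 4.125 × 0.375 = 1.547 in².
A_nv = (4.125 − 2.5·0.625) × 0.375 = 0.9609 in².
A_nt = (0.625 − 0.5·0.625) × 0.375 = 0.1172 in².
0.6 F_u A_nv = 40.36 kips; 0.6 F_y A_gv = 46.41 kips → shear rupture governs the shear term.
R_n = 40.36 + 1.0 × 70 × 0.1172 = 48.56 kips.
Allowable strength R_n/Ω = 48.56 / 2 = 24.3 kips.

24.3 kips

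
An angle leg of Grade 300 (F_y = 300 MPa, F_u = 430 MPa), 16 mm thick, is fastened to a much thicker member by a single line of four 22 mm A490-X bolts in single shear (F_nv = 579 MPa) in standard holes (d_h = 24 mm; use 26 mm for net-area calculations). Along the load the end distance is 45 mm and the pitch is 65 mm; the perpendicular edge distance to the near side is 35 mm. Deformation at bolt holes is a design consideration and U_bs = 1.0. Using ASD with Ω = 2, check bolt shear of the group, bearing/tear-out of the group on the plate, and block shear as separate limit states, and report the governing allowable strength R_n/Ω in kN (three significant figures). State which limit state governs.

383 kN (block shear governs)

Bolt shear: A_b = π·22²/4 = 380.1 mm²; R_n = 579 × 380.1 × 4 × 1 / 1000 = 880.4 kN → 880.4 / 2 = 440 kN.
Bearing: edge l_c = 33, r_n = 272.4 kN; interior l_c = 41, r_n = 338.5 kN; R_n = 272.4 + 3·338.5 = 1288 kN → 644 kN.
Block shear: A_gv = 3840, A_nv = 2384, A_nt = 352 mm²; R_n = min(0.6F_uA_nv, 0.6F_yA_gv) + U_bs·F_u·A_nt = 766.4 kN → 383 kN.
Block shear governs: 383 kN.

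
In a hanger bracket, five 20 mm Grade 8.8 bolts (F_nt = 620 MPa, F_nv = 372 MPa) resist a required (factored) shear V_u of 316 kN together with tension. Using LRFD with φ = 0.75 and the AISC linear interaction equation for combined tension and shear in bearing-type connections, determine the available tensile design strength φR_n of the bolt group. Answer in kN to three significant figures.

A_b = π·20²/4 = 314.2 mm²; f_rv = 316 × 1000 / (5 × 314.2) = 201.2 MPa.
F'_nt = 1.3 F_nt − (F_nt / φF_nv) f_rv = 1.3·620 − (620/(0.75·372))·201.2 = 359 MPa, capped at F_nt → F'_nt = 359 MPa.
R_n = F'_nt · A_b · n = 359 × 314.2 × 5 / 1000 = 563.8 kN.
Design strength φR_n = 0.75 × 563.8 = 423 kN.

423 kN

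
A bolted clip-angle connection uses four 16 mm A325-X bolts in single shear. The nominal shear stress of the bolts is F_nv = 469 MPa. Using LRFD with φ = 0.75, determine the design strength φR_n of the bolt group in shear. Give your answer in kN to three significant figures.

A_b = π × 16² / 4 = 201.1 mm².
R_n = F_nv · A_b · n · n_s = 469 × 201.1 × 4 × 1 / 1000 = 377.2 kN.
Design strength φR_n = 0.75 × 377.2 = 283 kN.

283 kN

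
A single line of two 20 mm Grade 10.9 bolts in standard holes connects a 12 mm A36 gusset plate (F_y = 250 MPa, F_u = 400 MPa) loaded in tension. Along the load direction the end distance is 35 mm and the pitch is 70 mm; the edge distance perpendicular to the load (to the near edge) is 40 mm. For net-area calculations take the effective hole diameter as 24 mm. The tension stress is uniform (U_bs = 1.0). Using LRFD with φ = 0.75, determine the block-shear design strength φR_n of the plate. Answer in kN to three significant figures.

Shear plane L_v = 35 + 1·70 = 105 mm; A_gv = 105 × 12 = 1260 mm².
A_nv = (105 − 1.5·24) × 12 = 828 mm².
A_nt = (40 − 0.5·24) × 12 = 336 mm².
0.6 F_u A_nv = 198.7 kN; 0.6 F_y A_gv = 189 kN → shear yielding governs the shear term.
R_n = 189 + 1.0 × 400 × 336 / 1000 = 323.4 kN.
Design strength φR_n = 0.75 × 323.4 = 243 kN.

243 kN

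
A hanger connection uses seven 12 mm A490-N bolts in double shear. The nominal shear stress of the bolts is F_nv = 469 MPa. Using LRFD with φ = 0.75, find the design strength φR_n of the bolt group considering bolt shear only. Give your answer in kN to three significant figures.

A_b = π × 12² / 4 = 113.1 mm².
R_n = F_nv · A_b · n · n_s = 469 × 113.1 × 7 × 2 / 1000 = 742.6 kN.
Design strength φR_n = 0.75 × 742.6 = 557 kN.

557 kN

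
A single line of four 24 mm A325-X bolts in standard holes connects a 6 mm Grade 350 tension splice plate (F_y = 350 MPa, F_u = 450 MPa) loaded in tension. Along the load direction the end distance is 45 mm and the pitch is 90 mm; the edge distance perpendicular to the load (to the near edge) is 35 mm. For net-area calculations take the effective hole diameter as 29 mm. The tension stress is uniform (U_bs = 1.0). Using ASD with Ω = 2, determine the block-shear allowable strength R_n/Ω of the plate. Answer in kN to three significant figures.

Shear plane L_v = 45 + 3·90 = 315 mm; A_gv = 315 × 6 = 1890 mm².
A_nv = (315 − 3.5·29) × 6 = 1281 mm².
A_nt = (35 − 0.5·29) × 6 = 123 mm².
0.6 F_u A_nv = 345.9 kN; 0.6 F_y A_gv = 396.9 kN → shear rupture governs the shear term.
R_n = 345.9 + 1.0 × 450 × 123 / 1000 = 401.2 kN.
Allowable strength R_n/Ω = 401.2 / 2 = 201 kN.

201 kN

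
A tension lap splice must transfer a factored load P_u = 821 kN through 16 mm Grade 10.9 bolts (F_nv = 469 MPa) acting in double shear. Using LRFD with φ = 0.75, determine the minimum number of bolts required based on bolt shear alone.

A_b = π·16²/4 = 201.1 mm².
Per-bolt design strength φR_n = 0.75 × 469 × 201.1 × 2 / 1000 = 141.4 kN.
n ≥ 821 / 141.4 = 5.804 → use 6 bolts.

6 bolts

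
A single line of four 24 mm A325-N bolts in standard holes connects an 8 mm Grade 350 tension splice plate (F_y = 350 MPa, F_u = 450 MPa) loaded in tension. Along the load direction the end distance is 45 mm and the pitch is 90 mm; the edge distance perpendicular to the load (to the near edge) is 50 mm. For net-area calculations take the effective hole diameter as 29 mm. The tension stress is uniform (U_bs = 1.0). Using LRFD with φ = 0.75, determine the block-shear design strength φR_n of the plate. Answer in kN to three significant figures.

442 kN

Shear plane L_v = 45 + 3·90 = 315 mm; A_gv = 315 × 8 = 2520 mm².
A_nv = (315 − 3.5·29) × 8 = 1708 mm².
A_nt = (50 − 0.5·29) × 8 = 284 mm².
0.6 F_u A_nv = 461.2 kN; 0.6 F_y A_gv = 529.2 kN → shear rupture governs the shear term.
R_n = 461.2 + 1.0 × 450 × 284 / 1000 = 589 kN.
Design strength φR_n = 0.75 × 589 = 442 kN.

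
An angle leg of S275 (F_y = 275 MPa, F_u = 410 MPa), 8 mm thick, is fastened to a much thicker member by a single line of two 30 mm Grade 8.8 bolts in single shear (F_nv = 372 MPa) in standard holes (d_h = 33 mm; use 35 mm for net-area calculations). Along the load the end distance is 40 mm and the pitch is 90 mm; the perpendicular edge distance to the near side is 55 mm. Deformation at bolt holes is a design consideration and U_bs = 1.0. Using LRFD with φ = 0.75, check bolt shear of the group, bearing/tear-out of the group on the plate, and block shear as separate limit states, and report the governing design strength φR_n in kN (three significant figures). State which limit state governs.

Bolt shear: A_b = π·30²/4 = 706.9 mm²; R_n = 372 × 706.9 × 2 × 1 / 1000 = 525.9 kN → 0.75 × 525.9 = 394 kN.
Bearing: edge l_c = 23.5, r_n = 92.5 kN; interior l_c = 57, r_n = 224.4 kN; R_n = 92.5 + 1·224.4 = 316.8 kN → 238 kN.
Block shear: A_gv = 1040, A_nv = 620, A_nt = 300 mm²; R_n = min(0.6F_uA_nv, 0.6F_yA_gv) + U_bs·F_u·A_nt = 275.5 kN → 207 kN.
Block shear governs: 207 kN.

207 kN (block shear governs)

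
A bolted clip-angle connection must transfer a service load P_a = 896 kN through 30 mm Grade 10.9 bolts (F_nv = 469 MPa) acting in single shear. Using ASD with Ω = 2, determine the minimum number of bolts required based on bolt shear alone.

A_b = π·30²/4 = 706.9 mm².
Per-bolt allowable strength R_n/Ω = 469 × 706.9 × 1 / 1000 / 2 = 165.8 kN.
n ≥ 896 / 165.8 = 5.405 → use 6 bolts.

6 bolts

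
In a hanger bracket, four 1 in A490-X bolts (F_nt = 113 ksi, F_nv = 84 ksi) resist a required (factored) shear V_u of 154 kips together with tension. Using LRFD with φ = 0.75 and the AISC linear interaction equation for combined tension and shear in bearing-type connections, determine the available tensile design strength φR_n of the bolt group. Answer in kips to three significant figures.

139 kips

A_b = π·1²/4 = 0.7854 in²; f_rv = 154 / (4 × 0.7854) = 49.02 ksi.
F'_nt = 1.3 F_nt − (F_nt / φF_nv) f_rv = 1.3·113 − (113/(0.75·84))·49.02 = 58.98 ksi, capped at F_nt → F'_nt = 58.98 ksi.
R_n = F'_nt · A_b · n = 58.98 × 0.7854 × 4 = 185.3 kips.
Design strength φR_n = 0.75 × 185.3 = 139 kips.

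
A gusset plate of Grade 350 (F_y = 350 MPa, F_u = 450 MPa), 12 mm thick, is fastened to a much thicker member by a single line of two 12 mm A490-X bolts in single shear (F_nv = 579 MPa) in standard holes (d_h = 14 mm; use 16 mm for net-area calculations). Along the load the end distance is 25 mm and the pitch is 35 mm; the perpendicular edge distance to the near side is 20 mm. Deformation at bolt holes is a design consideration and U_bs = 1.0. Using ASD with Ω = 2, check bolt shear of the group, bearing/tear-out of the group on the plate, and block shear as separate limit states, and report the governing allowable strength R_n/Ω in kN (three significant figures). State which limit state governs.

65.5 kN (bolt shear governs)

Bolt shear: A_b = π·12²/4 = 113.1 mm²; R_n = 579 × 113.1 × 2 × 1 / 1000 = 131 kN → 131 / 2 = 65.5 kN.
Bearing: edge l_c = 18, r_n = 116.6 kN; interior l_c = 21, r_n = 136.1 kN; R_n = 116.6 + 1·136.1 = 252.7 kN → 126 kN.
Block shear: A_gv = 720, A_nv = 432, A_nt = 144 mm²; R_n = min(0.6F_uA_nv, 0.6F_yA_gv) + U_bs·F_u·A_nt = 181.4 kN → 90.7 kN.
Bolt shear governs: 65.5 kN.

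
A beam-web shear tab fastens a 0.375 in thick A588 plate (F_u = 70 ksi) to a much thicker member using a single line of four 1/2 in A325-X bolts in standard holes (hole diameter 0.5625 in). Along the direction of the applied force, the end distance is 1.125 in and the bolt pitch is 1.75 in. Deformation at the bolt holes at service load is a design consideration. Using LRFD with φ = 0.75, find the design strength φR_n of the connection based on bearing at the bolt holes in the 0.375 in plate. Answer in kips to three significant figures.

Per bolt r_n = 1.2 l_c t F_u ≤ 2.4 d t F_u; upper limit = 2.4 × 0.5 × 0.375 × 70 = 31.5 kips.
Edge bolt: l_c = 1.125 − 0.5625/2 = 0.8438 in → 1.2 × 0.8438 × 0.375 × 70 = 26.58 → r_n = 26.58 kips.
Interior bolts: l_c = 1.75 − 0.5625 = 1.188 in → 1.2 × 1.188 × 0.375 × 70 = 37.41 → r_n = 31.5 kips.
R_n = 1 × 26.58 + 3 × 31.5 = 121.1 kips.
Design strength φR_n = 0.75 × 121.1 = 90.8 kips.

90.8 kips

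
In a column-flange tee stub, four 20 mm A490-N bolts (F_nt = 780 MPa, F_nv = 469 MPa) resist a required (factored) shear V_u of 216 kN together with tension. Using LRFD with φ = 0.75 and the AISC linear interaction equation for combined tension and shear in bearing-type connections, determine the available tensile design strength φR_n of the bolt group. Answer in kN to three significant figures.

A_b = π·20²/4 = 314.2 mm²; f_rv = 216 × 1000 / (4 × 314.2) = 171.9 MPa.
F'_nt = 1.3 F_nt − (F_nt / φF_nv) f_rv = 1.3·780 − (780/(0.75·469))·171.9 = 632.8 MPa, capped at F_nt → F'_nt = 632.8 MPa.
R_n = F'_nt · A_b · n = 632.8 × 314.2 × 4 / 1000 = 795.3 kN.
Design strength φR_n = 0.75 × 795.3 = 596 kN.

596 kN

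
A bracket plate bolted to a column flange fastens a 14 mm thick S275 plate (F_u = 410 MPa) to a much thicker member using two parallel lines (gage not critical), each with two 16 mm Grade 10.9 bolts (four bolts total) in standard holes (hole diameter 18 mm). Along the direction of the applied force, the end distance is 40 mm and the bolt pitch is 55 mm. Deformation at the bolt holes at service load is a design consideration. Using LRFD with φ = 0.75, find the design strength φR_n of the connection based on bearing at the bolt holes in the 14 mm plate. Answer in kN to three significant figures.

Per bolt r_n = 1.2 l_c t F_u ≤ 2.4 d t F_u; upper limit = 2.4 × 16 × 14 × 410 / 1000 = 220.4 kN.
Edge bolt: l_c = 40 − 18/2 = 31 mm → 1.2 × 31 × 14 × 410 / 1000 = 213.5 → r_n = 213.5 kN.
Interior bolts: l_c = 55 − 18 = 37 mm → 1.2 × 37 × 14 × 410 / 1000 = 254.9 → r_n = 220.4 kN.
R_n = 2 × 213.5 + 2 × 220.4 = 867.9 kN.
Design strength φR_n = 0.75 × 867.9 = 651 kN.

651 kN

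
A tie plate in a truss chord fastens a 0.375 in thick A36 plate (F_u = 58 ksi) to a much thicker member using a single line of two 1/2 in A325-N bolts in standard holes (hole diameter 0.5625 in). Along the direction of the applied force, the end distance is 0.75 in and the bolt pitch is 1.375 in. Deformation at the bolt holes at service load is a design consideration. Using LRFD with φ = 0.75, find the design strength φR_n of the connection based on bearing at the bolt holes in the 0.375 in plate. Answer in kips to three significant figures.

Per bolt r_n = 1.2 l_c t F_u ≤ 2.4 d t F_u; upper limit = 2.4 × 0.5 × 0.375 × 58 = 26.1 kips.
Edge bolt: l_c = 0.75 − 0.5625/2 = 0.4688 in → 1.2 × 0.4688 × 0.375 × 58 = 12.23 → r_n = 12.23 kips.
Interior bolts: l_c = 1.375 − 0.5625 = 0.8125 in → 1.2 × 0.8125 × 0.375 × 58 = 21.21 → r_n = 21.21 kips.
R_n = 1 × 12.23 + 1 × 21.21 = 33.44 kips.
Design strength φR_n = 0.75 × 33.44 = 25.1 kips.

25.1 kips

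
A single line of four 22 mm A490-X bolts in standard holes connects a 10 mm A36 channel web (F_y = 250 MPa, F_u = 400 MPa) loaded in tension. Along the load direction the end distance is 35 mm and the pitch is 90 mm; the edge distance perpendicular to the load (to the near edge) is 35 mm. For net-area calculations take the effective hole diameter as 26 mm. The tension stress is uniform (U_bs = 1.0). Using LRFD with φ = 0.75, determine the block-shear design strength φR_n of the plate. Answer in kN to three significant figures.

409 kN

Shear plane L_v = 35 + 3·90 = 305 mm; A_gv = 305 × 10 = 3050 mm².
A_nv = (305 − 3.5·26) × 10 = 2140 mm².
A_nt = (35 − 0.5·26) × 10 = 220 mm².
0.6 F_u A_nv = 513.6 kN; 0.6 F_y A_gv = 457.5 kN → shear yielding governs the shear term.
R_n = 457.5 + 1.0 × 400 × 220 / 1000 = 545.5 kN.
Design strength φR_n = 0.75 × 545.5 = 409 kN.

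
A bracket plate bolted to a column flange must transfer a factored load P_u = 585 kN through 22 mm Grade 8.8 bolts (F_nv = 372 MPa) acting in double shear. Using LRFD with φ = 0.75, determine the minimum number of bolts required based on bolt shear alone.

3 bolts

A_b = π·22²/4 = 380.1 mm².
Per-bolt design strength φR_n = 0.75 × 372 × 380.1 × 2 / 1000 = 212.1 kN.
n ≥ 585 / 212.1 = 2.758 → use 3 bolts.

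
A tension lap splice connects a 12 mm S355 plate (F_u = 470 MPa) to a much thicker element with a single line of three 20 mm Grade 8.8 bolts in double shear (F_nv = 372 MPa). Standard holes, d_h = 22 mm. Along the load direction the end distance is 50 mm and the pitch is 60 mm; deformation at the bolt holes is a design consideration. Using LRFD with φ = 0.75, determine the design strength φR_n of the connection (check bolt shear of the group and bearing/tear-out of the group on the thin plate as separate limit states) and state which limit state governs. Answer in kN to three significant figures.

526 kN (bolt shear governs)

Bolt shear: A_b = π·20²/4 = 314.2 mm²; R_n = 372 × 314.2 × 3 × 2 / 1000 = 701.2 kN → 0.75 × 701.2 = 526 kN.
Bearing (1.2 l_c t F_u ≤ 2.4 d t F_u): upper limit = 2.4·20·12·470 / 1000 = 270.7 kN.
  Edge l_c = 50 − 22/2 = 39 → r_n = 264 kN; interior l_c = 60 − 22 = 38 → r_n = 257.2 kN.
  R_n,bearing = 1·264 + 2·257.2 = 778.3 kN → 0.75 × 778.3 = 584 kN.
Bolt shear governs: 526 kN.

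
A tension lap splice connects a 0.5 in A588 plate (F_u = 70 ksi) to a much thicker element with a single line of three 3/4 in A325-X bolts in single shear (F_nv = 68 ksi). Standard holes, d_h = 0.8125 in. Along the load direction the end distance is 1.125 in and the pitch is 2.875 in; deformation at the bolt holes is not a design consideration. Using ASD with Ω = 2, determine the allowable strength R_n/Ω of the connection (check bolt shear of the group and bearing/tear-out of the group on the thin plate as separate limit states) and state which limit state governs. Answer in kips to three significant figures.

Bolt shear: A_b = π·0.75²/4 = 0.4418 in²; R_n = 68 × 0.4418 × 3 × 1 = 90.12 kips → 90.12 / 2 = 45.1 kips.
Bearing (1.5 l_c t F_u ≤ 3.0 d t F_u): upper limit = 3.0·0.75·0.5·70 = 78.75 kips.
  Edge l_c = 1.125 − 0.8125/2 = 0.7188 → r_n = 37.73 kips; interior l_c = 2.875 − 0.8125 = 2.062 → r_n = 78.75 kips.
  R_n,bearing = 1·37.73 + 2·78.75 = 195.2 kips → 195.2 / 2 = 97.6 kips.
Bolt shear governs: 45.1 kips.

45.1 kips (bolt shear governs)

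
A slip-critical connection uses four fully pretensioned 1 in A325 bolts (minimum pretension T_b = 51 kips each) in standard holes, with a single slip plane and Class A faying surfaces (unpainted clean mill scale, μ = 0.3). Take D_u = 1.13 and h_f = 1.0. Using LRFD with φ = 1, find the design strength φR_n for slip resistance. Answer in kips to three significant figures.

69.2 kips

R_n = μ · D_u · h_f · T_b · n_s · n_b = 0.3 × 1.13 × 1.0 × 51 × 1 × 4 = 69.16 kips.
Design strength φR_n = 1 × 69.16 = 69.2 kips.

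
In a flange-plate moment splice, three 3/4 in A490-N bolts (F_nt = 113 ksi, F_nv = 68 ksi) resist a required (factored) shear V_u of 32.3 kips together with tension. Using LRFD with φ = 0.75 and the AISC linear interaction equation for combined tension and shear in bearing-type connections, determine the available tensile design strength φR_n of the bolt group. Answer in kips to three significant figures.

A_b = π·0.75²/4 = 0.4418 in²; f_rv = 32.3 / (3 × 0.4418) = 24.37 ksi.
F'_nt = 1.3 F_nt − (F_nt / φF_nv) f_rv = 1.3·113 − (113/(0.75·68))·24.37 = 92.9 ksi, capped at F_nt → F'_nt = 92.9 ksi.
R_n = F'_nt · A_b · n = 92.9 × 0.4418 × 3 = 123.1 kips.
Design strength φR_n = 0.75 × 123.1 = 92.3 kips.

92.3 kips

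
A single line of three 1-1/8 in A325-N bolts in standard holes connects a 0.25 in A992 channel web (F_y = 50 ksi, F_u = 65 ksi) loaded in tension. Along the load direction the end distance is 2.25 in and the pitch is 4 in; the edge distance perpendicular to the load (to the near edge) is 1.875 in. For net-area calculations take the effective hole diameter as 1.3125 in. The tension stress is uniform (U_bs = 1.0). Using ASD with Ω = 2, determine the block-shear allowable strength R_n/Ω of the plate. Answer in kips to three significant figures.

43.9 kips

Shear plane L_v = 2.25 + 2·4 = 10.25 in; A_gv = 10.25 × 0.25 = 2.562 in².
A_nv = (10.25 − 2.5·1.3125) × 0.25 = 1.742 in².
A_nt = (1.875 − 0.5·1.3125) × 0.25 = 0.3047 in².
0.6 F_u A_nv = 67.95 kips; 0.6 F_y A_gv = 76.88 kips → shear rupture governs the shear term.
R_n = 67.95 + 1.0 × 65 × 0.3047 = 87.75 kips.
Allowable strength R_n/Ω = 87.75 / 2 = 43.9 kips.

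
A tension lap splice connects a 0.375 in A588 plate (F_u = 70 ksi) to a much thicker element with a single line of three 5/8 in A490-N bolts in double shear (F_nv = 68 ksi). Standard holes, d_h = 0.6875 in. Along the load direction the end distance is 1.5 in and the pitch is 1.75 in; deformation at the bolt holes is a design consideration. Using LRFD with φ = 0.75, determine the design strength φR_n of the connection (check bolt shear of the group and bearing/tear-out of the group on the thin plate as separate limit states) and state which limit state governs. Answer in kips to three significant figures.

Bolt shear: A_b = π·0.625²/4 = 0.3068 in²; R_n = 68 × 0.3068 × 3 × 2 = 125.2 kips → 0.75 × 125.2 = 93.9 kips.
Bearing (1.2 l_c t F_u ≤ 2.4 d t F_u): upper limit = 2.4·0.625·0.375·70 = 39.38 kips.
  Edge l_c = 1.5 − 0.6875/2 = 1.156 → r_n = 36.42 kips; interior l_c = 1.75 − 0.6875 = 1.062 → r_n = 33.47 kips.
  R_n,bearing = 1·36.42 + 2·33.47 = 103.4 kips → 0.75 × 103.4 = 77.5 kips.
Bearing governs: 77.5 kips.

77.5 kips (bearing governs)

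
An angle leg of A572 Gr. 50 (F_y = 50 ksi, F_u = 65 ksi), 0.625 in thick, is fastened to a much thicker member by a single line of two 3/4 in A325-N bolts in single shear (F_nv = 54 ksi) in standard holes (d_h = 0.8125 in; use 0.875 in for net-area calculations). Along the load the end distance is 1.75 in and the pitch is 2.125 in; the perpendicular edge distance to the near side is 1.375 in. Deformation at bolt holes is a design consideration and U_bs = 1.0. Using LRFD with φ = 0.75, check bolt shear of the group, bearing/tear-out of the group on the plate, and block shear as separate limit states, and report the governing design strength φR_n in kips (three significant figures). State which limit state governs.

35.8 kips (bolt shear governs)

Bolt shear: A_b = π·0.75²/4 = 0.4418 in²; R_n = 54 × 0.4418 × 2 × 1 = 47.71 kips → 0.75 × 47.71 = 35.8 kips.
Bearing: edge l_c = 1.344, r_n = 65.51 kips; interior l_c = 1.312, r_n = 63.98 kips; R_n = 65.51 + 1·63.98 = 129.5 kips → 97.1 kips.
Block shear: A_gv = 2.422, A_nv = 1.602, A_nt = 0.5859 in²; R_n = min(0.6F_uA_nv, 0.6F_yA_gv) + U_bs·F_u·A_nt = 100.5 kips → 75.4 kips.
Bolt shear governs: 35.8 kips.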